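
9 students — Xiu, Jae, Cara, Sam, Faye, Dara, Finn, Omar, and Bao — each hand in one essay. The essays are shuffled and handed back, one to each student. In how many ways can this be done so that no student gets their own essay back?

Let Aᵢ be the assignments in which student i gets their own essay. We want the size of the complement of A₁∪…∪A_9.
By inclusion–exclusion this is Σ_{j=0}^{9} (−1)^j C(9,j)·(9−j)!.
Computing: 362880 − 362880 + 181440 − 60480 + 15120 − 3024 + 504 − 72 + 9 − 1 = 133496.

133496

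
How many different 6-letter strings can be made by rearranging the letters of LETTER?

180

The 6 letters of LETTER have repeats: E appearing twice and T appearing twice.
The number of distinct arrangements is 6!/(2!·2!) = 720/4 = 180.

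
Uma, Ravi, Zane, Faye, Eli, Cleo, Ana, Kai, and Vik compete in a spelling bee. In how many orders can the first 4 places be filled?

There are 9 choices for 1st place, 8 for 2nd, and so on down to 6 for position 4.
That gives 9 × 8 × 7 × 6 = 3024.

3024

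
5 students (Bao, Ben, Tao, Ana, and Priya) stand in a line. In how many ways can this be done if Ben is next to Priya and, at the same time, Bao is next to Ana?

Treat {Ben,Priya} as one block (2 orders) and {Bao,Ana} as another (2 orders).
That leaves 3 units to arrange: 2 × 2 × 3! = 4 × 6 = 24.

24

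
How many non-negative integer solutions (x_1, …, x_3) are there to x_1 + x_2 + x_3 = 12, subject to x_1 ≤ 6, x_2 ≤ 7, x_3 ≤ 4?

Without the upper bounds there are C(14,2) = 91 ways to split 12 among 3 variables.
Subtract solutions that violate a single cap (substitute x_i' = x_i − (cap_i+1)): x_1 ≥ 7 gives C(7,2) = 21; x_2 ≥ 8 gives C(6,2) = 15; x_3 ≥ 5 gives C(9,2) = 36. Together 72.
Add back pairs where two caps are both exceeded: 0 + 1 + 0 = 1.
By inclusion–exclusion the count is 91 − 72 + 1 = 20.

20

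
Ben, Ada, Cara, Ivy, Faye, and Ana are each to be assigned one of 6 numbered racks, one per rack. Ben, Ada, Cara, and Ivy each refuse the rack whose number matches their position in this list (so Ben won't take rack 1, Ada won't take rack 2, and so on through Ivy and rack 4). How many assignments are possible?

362

Let Aᵢ (for 1 ≤ i ≤ 4) be the placements that put person i in their forbidden rack. Any j of these fix j positions, leaving (6−j)! ways to fill the rest, and there are C(4,j) ways to pick which j.
By inclusion–exclusion, the number of valid placements is Σ_{j=0}^{4} (−1)^j C(4,j)·(6−j)!.
Computing: 720 − 480 + 144 − 24 + 2 = 362.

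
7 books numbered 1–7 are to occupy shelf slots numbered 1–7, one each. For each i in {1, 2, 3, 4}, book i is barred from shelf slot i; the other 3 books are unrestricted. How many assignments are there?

Let Aᵢ (for 1 ≤ i ≤ 4) be the placements that put book i in its forbidden shelf slot. Any j of these fix j positions, leaving (7−j)! ways to fill the rest, and there are C(4,j) ways to pick which j.
By inclusion–exclusion, the number of valid placements is Σ_{j=0}^{4} (−1)^j C(4,j)·(7−j)!.
Computing: 5040 − 2880 + 720 − 96 + 6 = 2790.

2790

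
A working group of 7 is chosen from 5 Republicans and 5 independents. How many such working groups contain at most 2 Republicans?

10

Split by how many Republicans are chosen (0 through 2).
Sum: C(5,0)·C(5,7) + C(5,1)·C(5,6) + C(5,2)·C(5,5) = 0 + 0 + 10 = 10.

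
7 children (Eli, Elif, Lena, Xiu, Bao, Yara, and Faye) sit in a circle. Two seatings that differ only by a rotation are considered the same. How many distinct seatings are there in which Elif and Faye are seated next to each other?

Glue Elif and Faye into a block (2 internal orders). Seating 6 units around a circle gives (5)! arrangements.
So 2 × (5)! = 2 × 120 = 240.

240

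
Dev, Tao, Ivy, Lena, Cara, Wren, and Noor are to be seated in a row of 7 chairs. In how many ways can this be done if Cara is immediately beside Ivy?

1440

Treat {Cara, Ivy} as a single unit. There are 6 units to order, and the pair itself can be ordered 2 ways.
So the count is 2·(6)! = 1440.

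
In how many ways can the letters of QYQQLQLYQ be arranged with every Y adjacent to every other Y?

168

Treat the 2 copies of Y as a single block. The multiset to arrange is then {YY, L, L, Q, Q, Q, Q, Q}, 8 items in all.
That gives (8)!/(5!·2!) = 168 arrangements.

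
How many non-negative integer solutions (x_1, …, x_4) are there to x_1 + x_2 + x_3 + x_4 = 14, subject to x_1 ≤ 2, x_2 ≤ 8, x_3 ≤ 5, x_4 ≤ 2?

18

Without the upper bounds there are C(17,3) = 680 ways to split 14 among 4 variables.
Subtract solutions that violate a single cap (substitute x_i' = x_i − (cap_i+1)): x_1 ≥ 3 gives C(14,3) = 364; x_2 ≥ 9 gives C(8,3) = 56; x_3 ≥ 6 gives C(11,3) = 165; x_4 ≥ 3 gives C(14,3) = 364. Together 949.
Add back pairs where two caps are both exceeded: 10 + 56 + 165 + 0 + 10 + 56 = 297.
Subtract triples: 0 + 0 + 10 + 0 = 10.
By inclusion–exclusion the count is 680 − 949 + 297 − 10 = 18.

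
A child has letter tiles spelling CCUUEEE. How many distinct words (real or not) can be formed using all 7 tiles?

210

Letter multiplicities in CCUUEEE: C×2, E×3, U×2.
Dividing 7! = 5040 by 3!·2!·2! = 24 for the repeated letters gives 210.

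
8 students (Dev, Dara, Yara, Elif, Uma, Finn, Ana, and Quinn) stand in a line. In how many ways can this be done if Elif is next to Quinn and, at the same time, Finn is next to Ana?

2880

Treat {Elif,Quinn} as one block (2 orders) and {Finn,Ana} as another (2 orders).
That leaves 6 units to arrange: 2 × 2 × 6! = 4 × 720 = 2880.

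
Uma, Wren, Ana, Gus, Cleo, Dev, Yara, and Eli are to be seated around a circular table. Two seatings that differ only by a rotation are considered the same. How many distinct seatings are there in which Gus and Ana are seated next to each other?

Treat {Gus, Ana} as one unit (2 internal orders) and seat the resulting 7 units around the table: (6)! circular arrangements.
So 2 × (6)! = 2 × 720 = 1440.

1440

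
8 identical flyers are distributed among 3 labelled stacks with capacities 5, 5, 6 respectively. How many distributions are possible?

Without the upper bounds there are C(10,2) = 45 ways to split 8 among 3 stacks.
Subtract solutions that violate a single cap (substitute x_i' = x_i − (cap_i+1)): x_1 ≥ 6 gives C(4,2) = 6; x_2 ≥ 6 gives C(4,2) = 6; x_3 ≥ 7 gives C(3,2) = 3. Together 15.
No two caps can be exceeded simultaneously, so the pair terms are all 0.
By inclusion–exclusion the count is 45 − 15 + 0 = 30.

30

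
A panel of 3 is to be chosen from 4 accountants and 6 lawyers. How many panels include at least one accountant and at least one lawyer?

96

With no constraint there are C(10,3) = 120 possible selections.
Subtract selections that omit an entire group: no accountants → C(6,3) = 20; no lawyers → C(4,3) = 4.
Both groups omitted at once is impossible, so 120 − 24 = 96.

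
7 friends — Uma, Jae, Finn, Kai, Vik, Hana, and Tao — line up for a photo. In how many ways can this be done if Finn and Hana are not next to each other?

There are 7! = 5040 arrangements in all. If Finn and Hana are adjacent, merging them into one block gives 2·(6)! = 1440 arrangements.
So 5040 − 1440 = 3600 arrangements keep them apart.

3600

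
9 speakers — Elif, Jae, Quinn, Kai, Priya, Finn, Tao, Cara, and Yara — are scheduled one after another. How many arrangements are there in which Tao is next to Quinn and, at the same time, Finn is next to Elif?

20160

Treat {Tao,Quinn} as one block (2 orders) and {Finn,Elif} as another (2 orders).
That leaves 7 units to arrange: 2 × 2 × 7! = 4 × 5040 = 20160.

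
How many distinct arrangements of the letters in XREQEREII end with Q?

1680

Fix Q in the last position and arrange the remaining 8 letters.
Those 8 letters have E appearing 3 times, I appearing twice, and R appearing twice, giving (8)!/(3!·2!·2!) = 1680.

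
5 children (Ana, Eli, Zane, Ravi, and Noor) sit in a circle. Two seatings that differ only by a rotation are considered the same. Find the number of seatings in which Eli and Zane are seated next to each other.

12

Glue Eli and Zane into a block (2 internal orders). Seating 4 units around a circle gives (3)! arrangements.
So 2 × (3)! = 2 × 6 = 12.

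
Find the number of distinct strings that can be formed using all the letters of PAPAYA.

60

The 6 letters of PAPAYA have repeats: A appearing 3 times and P appearing twice.
So there are 6! / (3!·2!) = 60 distinguishable arrangements.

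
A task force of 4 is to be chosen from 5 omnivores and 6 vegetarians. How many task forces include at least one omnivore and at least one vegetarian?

Unrestricted: C(11,4) = 330 ways to pick any 4 of the 11.
Subtract selections that omit an entire group: no omnivores → C(6,4) = 15; no vegetarians → C(5,4) = 5.
Both groups omitted at once is impossible, so 330 − 20 = 310.

310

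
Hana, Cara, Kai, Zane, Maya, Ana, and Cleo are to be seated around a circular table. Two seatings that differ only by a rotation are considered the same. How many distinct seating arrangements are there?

720

Seat Hana anywhere (absorbing the rotational symmetry), then permute the other 6: (6)! = 720.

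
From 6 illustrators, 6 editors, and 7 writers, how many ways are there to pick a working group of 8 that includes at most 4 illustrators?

Split by how many illustrators are chosen (0 through 4).
Sum: C(6,0)·C(13,8) + C(6,1)·C(13,7) + C(6,2)·C(13,6) + C(6,3)·C(13,5) + C(6,4)·C(13,4) = 1287 + 10296 + 25740 + 25740 + 10725 = 73788.

73788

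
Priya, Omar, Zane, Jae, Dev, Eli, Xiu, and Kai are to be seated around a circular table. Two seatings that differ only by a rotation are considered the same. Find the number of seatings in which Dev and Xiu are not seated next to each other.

3600

All circular seatings of 8 people number (7)! = 5040.
Seatings with Dev beside Xiu: treat them as a block with 2 internal orders, giving 2 × (6)! = 1440.
Subtracting, 5040 − 1440 = 3600.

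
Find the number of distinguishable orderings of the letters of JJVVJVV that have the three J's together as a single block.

Treat the 3 copies of J as a single block. The multiset to arrange is then {JJJ, V, V, V, V}, 5 items in all.
That gives (5)!/(4!) = 5 arrangements.

5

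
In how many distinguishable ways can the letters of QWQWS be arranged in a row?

QWQWS has 5 letters with Q appearing twice and W appearing twice.
Dividing 5! = 120 by 2!·2! = 4 for the repeated letters gives 30.

30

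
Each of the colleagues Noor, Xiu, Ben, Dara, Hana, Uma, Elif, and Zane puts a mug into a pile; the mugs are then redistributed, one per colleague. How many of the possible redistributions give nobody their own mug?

This is the derangement count D_8: permutations of 8 items with no fixed point.
By inclusion–exclusion this is Σ_{j=0}^{8} (−1)^j C(8,j)·(8−j)!.
Computing: 40320 − 40320 + 20160 − 6720 + 1680 − 336 + 56 − 8 + 1 = 14833.

14833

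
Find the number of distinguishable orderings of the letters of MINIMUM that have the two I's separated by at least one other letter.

Total arrangements of MINIMUM: 7!/(3!·2!) = 420.
If the two I's are adjacent, glue them into one block, leaving 6 items to arrange: (6)!/(3!) = 120 ways.
Subtracting, 420 − 120 = 300 arrangements keep the I's apart.

300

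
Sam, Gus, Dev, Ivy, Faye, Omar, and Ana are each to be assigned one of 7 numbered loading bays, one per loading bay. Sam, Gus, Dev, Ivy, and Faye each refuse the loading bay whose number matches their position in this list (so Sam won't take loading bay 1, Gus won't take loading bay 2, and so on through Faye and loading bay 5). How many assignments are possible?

Let Aᵢ (for 1 ≤ i ≤ 5) be the placements that put person i in their forbidden loading bay. Any j of these fix j positions, leaving (7−j)! ways to fill the rest, and there are C(5,j) ways to pick which j.
By inclusion–exclusion, the number of valid placements is Σ_{j=0}^{5} (−1)^j C(5,j)·(7−j)!.
Computing: 5040 − 3600 + 1200 − 240 + 30 − 2 = 2428.

2428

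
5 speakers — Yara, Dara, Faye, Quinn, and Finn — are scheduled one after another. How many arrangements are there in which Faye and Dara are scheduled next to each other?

Glue Faye and Dara into one block (2 internal orders), leaving 4 units to arrange in a row.
That gives 2 × 4! = 2 × 24 = 48.

48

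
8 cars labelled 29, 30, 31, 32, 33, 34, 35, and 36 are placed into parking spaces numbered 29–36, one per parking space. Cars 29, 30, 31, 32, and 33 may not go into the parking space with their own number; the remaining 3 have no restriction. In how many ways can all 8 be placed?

21234

Let Aᵢ (for 29 ≤ i ≤ 33) be the placements that put car i in its forbidden parking space. Any j of these fix j positions, leaving (8−j)! ways to fill the rest, and there are C(5,j) ways to pick which j.
By inclusion–exclusion, the number of valid placements is Σ_{j=0}^{5} (−1)^j C(5,j)·(8−j)!.
Computing: 40320 − 25200 + 7200 − 1200 + 120 − 6 = 21234.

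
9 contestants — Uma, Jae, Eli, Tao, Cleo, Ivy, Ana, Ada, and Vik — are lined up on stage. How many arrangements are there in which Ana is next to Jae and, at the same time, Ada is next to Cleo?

Treat {Ana,Jae} as one block (2 orders) and {Ada,Cleo} as another (2 orders).
That leaves 7 units to arrange: 2 × 2 × 7! = 4 × 5040 = 20160.

20160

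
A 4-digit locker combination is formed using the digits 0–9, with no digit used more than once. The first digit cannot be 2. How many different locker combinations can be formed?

The first digit has 10−1 = 9 choices (anything except 2).
The remaining 3 digits are filled from the other 9 symbols without repetition: 9 × 8 × 7 = 504.
Total: 9 × 504 = 4536.

4536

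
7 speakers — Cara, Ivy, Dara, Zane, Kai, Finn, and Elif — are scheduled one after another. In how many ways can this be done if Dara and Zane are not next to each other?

There are 7! = 5040 arrangements in all. If Dara and Zane are adjacent, merging them into one block gives 2·(6)! = 1440 arrangements.
So 5040 − 1440 = 3600 arrangements keep them apart.

3600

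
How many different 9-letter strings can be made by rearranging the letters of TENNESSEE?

3780

The 9 letters of TENNESSEE have repeats: E appearing 4 times, N appearing twice, and S appearing twice.
The number of distinct arrangements is 9!/(4!·2!·2!) = 362880/96 = 3780.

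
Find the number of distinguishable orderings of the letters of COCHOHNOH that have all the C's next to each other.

1120

Treat the 2 copies of C as a single block. The multiset to arrange is then {CC, H, H, H, N, O, O, O}, 8 items in all.
That gives (8)!/(3!·3!) = 1120 arrangements.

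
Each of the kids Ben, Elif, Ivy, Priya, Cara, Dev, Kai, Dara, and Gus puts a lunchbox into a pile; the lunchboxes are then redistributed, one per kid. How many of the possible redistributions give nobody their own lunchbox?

133496

This is the derangement count D_9: permutations of 9 items with no fixed point.
By inclusion–exclusion this is Σ_{j=0}^{9} (−1)^j C(9,j)·(9−j)!.
Computing: 362880 − 362880 + 181440 − 60480 + 15120 − 3024 + 504 − 72 + 9 − 1 = 133496.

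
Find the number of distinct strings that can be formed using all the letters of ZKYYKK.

60

The 6 letters of ZKYYKK have repeats: K appearing 3 times and Y appearing twice.
So there are 6! / (3!·2!) = 60 distinguishable arrangements.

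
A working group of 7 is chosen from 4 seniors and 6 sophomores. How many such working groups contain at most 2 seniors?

Split by how many seniors are chosen (0 through 2).
Sum: C(4,0)·C(6,7) + C(4,1)·C(6,6) + C(4,2)·C(6,5) = 0 + 4 + 36 = 40.

40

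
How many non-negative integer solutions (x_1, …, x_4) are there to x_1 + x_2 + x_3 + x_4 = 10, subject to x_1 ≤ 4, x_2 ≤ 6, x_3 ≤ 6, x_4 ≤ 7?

By stars and bars, unrestricted non-negative solutions to x_1+…+x_4 = 10 number C(10+3,3) = 286.
Subtract solutions that violate a single cap (substitute x_i' = x_i − (cap_i+1)): x_1 ≥ 5 gives C(8,3) = 56; x_2 ≥ 7 gives C(6,3) = 20; x_3 ≥ 7 gives C(6,3) = 20; x_4 ≥ 8 gives C(5,3) = 10. Together 106.
No two caps can be exceeded simultaneously, so the pair terms are all 0.
By inclusion–exclusion the count is 286 − 106 + 0 = 180.

180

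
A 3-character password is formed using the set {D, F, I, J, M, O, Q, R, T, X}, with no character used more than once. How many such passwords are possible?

With no repetition, fill the 3 characters in order: 10 choices, then 9, down to 8.
10 × 9 × 8 = 720.

720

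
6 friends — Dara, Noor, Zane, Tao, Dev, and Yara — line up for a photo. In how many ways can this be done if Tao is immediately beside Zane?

240

Treat {Tao, Zane} as a single unit. There are 5 units to order, and the pair itself can be ordered 2 ways.
That gives 2 × 5! = 2 × 120 = 240.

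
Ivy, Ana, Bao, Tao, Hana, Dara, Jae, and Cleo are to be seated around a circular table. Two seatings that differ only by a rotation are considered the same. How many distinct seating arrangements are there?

Seat Ivy anywhere (absorbing the rotational symmetry), then permute the other 7: (7)! = 5040.

5040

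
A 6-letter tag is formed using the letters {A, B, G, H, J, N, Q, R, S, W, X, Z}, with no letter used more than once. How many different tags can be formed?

665280

Choose and order 6 of the 12 symbols: the first letter has 12 options, the next 11, and so on down to 7.
12 × 11 × 10 × 9 × 8 × 7 = 665280.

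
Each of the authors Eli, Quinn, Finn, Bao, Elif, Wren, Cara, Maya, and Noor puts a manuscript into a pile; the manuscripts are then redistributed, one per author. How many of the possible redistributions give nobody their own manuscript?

133496

Count assignments avoiding every fixed point. For any j of the 9 authors fixed to their own manuscript, the other 9−j can be arranged in (9−j)! ways.
By inclusion–exclusion this is Σ_{j=0}^{9} (−1)^j C(9,j)·(9−j)!.
Computing: 362880 − 362880 + 181440 − 60480 + 15120 − 3024 + 504 − 72 + 9 − 1 = 133496.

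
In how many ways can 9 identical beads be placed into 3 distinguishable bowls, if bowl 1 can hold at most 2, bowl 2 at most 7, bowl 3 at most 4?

Without the upper bounds there are C(11,2) = 55 ways to split 9 among 3 bowls.
Subtract solutions that violate a single cap (substitute x_i' = x_i − (cap_i+1)): x_1 ≥ 3 gives C(8,2) = 28; x_2 ≥ 8 gives C(3,2) = 3; x_3 ≥ 5 gives C(6,2) = 15. Together 46.
Add back pairs where two caps are both exceeded: 0 + 3 + 0 = 3.
By inclusion–exclusion the count is 55 − 46 + 3 = 12.

12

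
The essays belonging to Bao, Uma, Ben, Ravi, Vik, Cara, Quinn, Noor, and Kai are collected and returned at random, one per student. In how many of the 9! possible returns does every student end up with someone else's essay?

133496

Count assignments avoiding every fixed point. For any j of the 9 students fixed to their own essay, the other 9−j can be arranged in (9−j)! ways.
By inclusion–exclusion this is Σ_{j=0}^{9} (−1)^j C(9,j)·(9−j)!.
Computing: 362880 − 362880 + 181440 − 60480 + 15120 − 3024 + 504 − 72 + 9 − 1 = 133496.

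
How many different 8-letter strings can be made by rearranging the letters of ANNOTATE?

5040

ANNOTATE has 8 letters with A appearing twice, N appearing twice, and T appearing twice.
The number of distinct arrangements is 8!/(2!·2!·2!) = 40320/8 = 5040.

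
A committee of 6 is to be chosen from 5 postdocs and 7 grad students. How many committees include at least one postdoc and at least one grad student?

917

With no constraint there are C(12,6) = 924 possible selections.
Selections missing a whole group: no postdocs → C(7,6) = 7; no grad students → C(5,6) = 0.
Both groups omitted at once is impossible, so 924 − 7 = 917.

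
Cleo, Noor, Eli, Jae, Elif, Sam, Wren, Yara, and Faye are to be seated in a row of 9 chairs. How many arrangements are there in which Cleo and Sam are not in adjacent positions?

282240

Of the 9! = 362880 arrangements, those with Cleo and Sam adjacent number 2 × 8! = 80640 (treat the pair as a block with 2 internal orders).
So 362880 − 80640 = 282240 arrangements keep them apart.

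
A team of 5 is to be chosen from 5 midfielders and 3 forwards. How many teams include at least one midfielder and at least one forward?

Unrestricted: C(8,5) = 56 ways to pick any 5 of the 8.
Selections missing a whole group: no midfielders → C(3,5) = 0; no forwards → C(5,5) = 1.
Both groups omitted at once is impossible, so 56 − 1 = 55.

55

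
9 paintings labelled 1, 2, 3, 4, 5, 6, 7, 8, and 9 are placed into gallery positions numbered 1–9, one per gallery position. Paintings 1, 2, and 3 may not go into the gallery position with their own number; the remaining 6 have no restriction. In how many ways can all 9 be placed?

Let Aᵢ (for i ∈ {1, 2, 3}) be the placements that put painting i in its forbidden gallery position. Any j of these fix j positions, leaving (9−j)! ways to fill the rest, and there are C(3,j) ways to pick which j.
By inclusion–exclusion, the number of valid placements is Σ_{j=0}^{3} (−1)^j C(3,j)·(9−j)!.
Computing: 362880 − 120960 + 15120 − 720 = 256320.

256320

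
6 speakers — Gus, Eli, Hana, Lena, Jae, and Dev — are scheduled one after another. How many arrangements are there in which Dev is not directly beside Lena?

Of the 6! = 720 arrangements, those with Dev and Lena adjacent number 2 × 5! = 240 (treat the pair as a block with 2 internal orders).
So 720 − 240 = 480 arrangements keep them apart.

480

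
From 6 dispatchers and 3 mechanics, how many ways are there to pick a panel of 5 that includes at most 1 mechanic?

Split by how many mechanics are chosen (0 through 1).
Sum: C(3,0)·C(6,5) + C(3,1)·C(6,4) = 6 + 45 = 51.

51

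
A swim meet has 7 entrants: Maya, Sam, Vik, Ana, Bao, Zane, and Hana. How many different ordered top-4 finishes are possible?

840

There are 7 choices for 1st place, 6 for 2nd, and so on down to 4 for position 4.
That gives 7 × 6 × 5 × 4 = 840.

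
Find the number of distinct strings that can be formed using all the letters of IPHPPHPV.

840

IPHPPHPV has 8 letters with H appearing twice and P appearing 4 times.
Dividing 8! = 40320 by 4!·2! = 48 for the repeated letters gives 840.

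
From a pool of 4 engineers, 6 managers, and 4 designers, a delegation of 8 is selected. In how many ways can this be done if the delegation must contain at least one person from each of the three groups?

Unrestricted: C(14,8) = 3003 ways to pick any 8 of the 14.
Selections missing a whole group: no engineers → C(10,8) = 45; no managers → C(8,8) = 1; no designers → C(10,8) = 45.
Add back selections omitting two groups (i.e. drawn from a single group): C(4,8) + C(6,8) + C(4,8) = 0.
By inclusion–exclusion: 3003 − 91 + 0 = 2912.

2912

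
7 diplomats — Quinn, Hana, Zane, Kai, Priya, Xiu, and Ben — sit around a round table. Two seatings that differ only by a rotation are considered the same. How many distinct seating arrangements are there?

720

Around a circle, 7 distinct people have 7!/7 = (6)! = 720 rotationally distinct seatings.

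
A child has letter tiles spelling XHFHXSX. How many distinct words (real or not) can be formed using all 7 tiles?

420

XHFHXSX has 7 letters with H appearing twice and X appearing 3 times.
So there are 7! / (3!·2!) = 420 distinguishable arrangements.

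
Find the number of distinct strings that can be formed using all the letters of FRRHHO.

The 6 letters of FRRHHO have repeats: H appearing twice and R appearing twice.
The number of distinct arrangements is 6!/(2!·2!) = 720/4 = 180.

180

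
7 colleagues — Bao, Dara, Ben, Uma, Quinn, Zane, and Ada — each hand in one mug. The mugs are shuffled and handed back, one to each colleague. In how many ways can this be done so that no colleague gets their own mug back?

1854

Count assignments avoiding every fixed point. For any j of the 7 colleagues fixed to their own mug, the other 7−j can be arranged in (7−j)! ways.
By inclusion–exclusion this is Σ_{j=0}^{7} (−1)^j C(7,j)·(7−j)!.
Computing: 5040 − 5040 + 2520 − 840 + 210 − 42 + 7 − 1 = 1854.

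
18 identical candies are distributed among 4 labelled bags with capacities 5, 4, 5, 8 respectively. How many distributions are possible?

35

Ignoring the caps, the number of non-negative solutions to x_1+…+x_4 = 18 is C(21,3) = 1330.
Subtract solutions that violate a single cap (substitute x_i' = x_i − (cap_i+1)): x_1 ≥ 6 gives C(15,3) = 455; x_2 ≥ 5 gives C(16,3) = 560; x_3 ≥ 6 gives C(15,3) = 455; x_4 ≥ 9 gives C(12,3) = 220. Together 1690.
Add back pairs where two caps are both exceeded: 120 + 84 + 20 + 120 + 35 + 20 = 399.
Subtract triples: 4 + 0 + 0 + 0 = 4.
By inclusion–exclusion the count is 1330 − 1690 + 399 − 4 = 35.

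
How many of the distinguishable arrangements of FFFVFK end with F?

20

With the last slot taken by F, it remains to arrange the other 5 letters (FFVFK).
Those 5 letters have F appearing 3 times, giving (5)!/(3!) = 20.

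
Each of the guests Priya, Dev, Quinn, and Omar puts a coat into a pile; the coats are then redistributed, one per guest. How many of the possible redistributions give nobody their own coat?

Count assignments avoiding every fixed point. For any j of the 4 guests fixed to their own coat, the other 4−j can be arranged in (4−j)! ways.
By inclusion–exclusion this is Σ_{j=0}^{4} (−1)^j C(4,j)·(4−j)!.
Computing: 24 − 24 + 12 − 4 + 1 = 9.

9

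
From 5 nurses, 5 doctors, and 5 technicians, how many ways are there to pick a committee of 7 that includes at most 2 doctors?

Split by how many doctors are chosen (0 through 2).
Sum: C(5,0)·C(10,7) + C(5,1)·C(10,6) + C(5,2)·C(10,5) = 120 + 1050 + 2520 = 3690.

3690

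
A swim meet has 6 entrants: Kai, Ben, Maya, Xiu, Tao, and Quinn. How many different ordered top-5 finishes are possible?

720

There are 6 choices for 1st place, 5 for 2nd, and so on down to 2 for position 5.
That gives 6 × 5 × 4 × 3 × 2 = 720.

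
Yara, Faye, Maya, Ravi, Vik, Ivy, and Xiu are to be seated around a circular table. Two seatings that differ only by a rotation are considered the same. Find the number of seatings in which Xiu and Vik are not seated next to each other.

Without the restriction there are (6)! = 720 seatings.
Seatings with Xiu beside Vik: treat them as a block with 2 internal orders, giving 2 × (5)! = 240.
Subtracting, 720 − 240 = 480.

480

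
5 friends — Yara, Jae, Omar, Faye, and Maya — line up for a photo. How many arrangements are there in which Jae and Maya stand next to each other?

48

Place the 3 others and the Jae-Maya pair as 4 objects in a line; the pair has 2 internal arrangements.
That gives 2 × 4! = 2 × 24 = 48.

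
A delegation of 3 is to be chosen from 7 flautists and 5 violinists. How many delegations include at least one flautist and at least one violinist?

With no constraint there are C(12,3) = 220 possible selections.
Selections missing a whole group: no flautists → C(5,3) = 10; no violinists → C(7,3) = 35.
Both groups omitted at once is impossible, so 220 − 45 = 175.

175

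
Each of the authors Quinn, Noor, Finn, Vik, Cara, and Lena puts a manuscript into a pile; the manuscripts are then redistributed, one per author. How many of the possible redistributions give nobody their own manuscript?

265

Let Aᵢ be the assignments in which author i gets their own manuscript. We want the size of the complement of A₁∪…∪A_6.
By inclusion–exclusion this is Σ_{j=0}^{6} (−1)^j C(6,j)·(6−j)!.
Computing: 720 − 720 + 360 − 120 + 30 − 6 + 1 = 265.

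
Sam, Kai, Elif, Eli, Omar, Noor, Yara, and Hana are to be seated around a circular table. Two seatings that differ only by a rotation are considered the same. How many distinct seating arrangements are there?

Around a circle, 8 distinct people have 8!/8 = (7)! = 5040 rotationally distinct seatings.

5040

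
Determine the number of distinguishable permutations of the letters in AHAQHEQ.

Letter multiplicities in AHAQHEQ: A×2, E×1, H×2, Q×2.
The number of distinct arrangements is 7!/(2!·2!·2!) = 5040/8 = 630.

630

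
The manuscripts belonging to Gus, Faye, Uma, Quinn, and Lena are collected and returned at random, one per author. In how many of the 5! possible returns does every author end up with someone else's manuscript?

This is the derangement count D_5: permutations of 5 items with no fixed point.
By inclusion–exclusion this is Σ_{j=0}^{5} (−1)^j C(5,j)·(5−j)!.
Computing: 120 − 120 + 60 − 20 + 5 − 1 = 44.

44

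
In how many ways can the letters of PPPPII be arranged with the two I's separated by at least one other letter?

10

There are 6!/(4!·2!) = 15 arrangements of PPPPII in total.
If the two I's are adjacent, glue them into one block, leaving 5 items to arrange: (5)!/(4!) = 5 ways.
Hence 15 − 5 = 10.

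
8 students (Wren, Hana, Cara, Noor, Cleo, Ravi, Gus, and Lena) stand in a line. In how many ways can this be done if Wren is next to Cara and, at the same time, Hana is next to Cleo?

2880

Treat {Wren,Cara} as one block (2 orders) and {Hana,Cleo} as another (2 orders).
That leaves 6 units to arrange: 2 × 2 × 6! = 4 × 720 = 2880.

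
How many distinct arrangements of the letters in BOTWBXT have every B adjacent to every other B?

Treat the 2 copies of B as a single block. The multiset to arrange is then {BB, O, T, T, W, X}, 6 items in all.
That gives (6)!/(2!) = 360 arrangements.

360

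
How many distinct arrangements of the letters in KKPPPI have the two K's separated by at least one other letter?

40

Total arrangements of KKPPPI: 6!/(3!·2!) = 60.
Arrangements with the K's together: treat KK as one letter, giving (5)!/(3!) = 20.
Hence 60 − 20 = 40.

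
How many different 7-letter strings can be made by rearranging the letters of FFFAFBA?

105

FFFAFBA has 7 letters with A appearing twice and F appearing 4 times.
The number of distinct arrangements is 7!/(4!·2!) = 5040/48 = 105.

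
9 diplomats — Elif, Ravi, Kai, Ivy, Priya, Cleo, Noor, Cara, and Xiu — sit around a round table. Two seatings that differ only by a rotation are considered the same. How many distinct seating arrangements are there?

40320

Seat Elif anywhere (absorbing the rotational symmetry), then permute the other 8: (8)! = 40320.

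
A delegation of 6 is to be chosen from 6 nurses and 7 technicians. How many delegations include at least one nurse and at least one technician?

Unrestricted: C(13,6) = 1716 ways to pick any 6 of the 13.
Selections missing a whole group: no nurses → C(7,6) = 7; no technicians → C(6,6) = 1.
Both groups omitted at once is impossible, so 1716 − 8 = 1708.

1708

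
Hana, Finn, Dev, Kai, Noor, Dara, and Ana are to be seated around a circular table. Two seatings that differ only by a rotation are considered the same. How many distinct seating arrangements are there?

720

Around a circle, 7 distinct people have 7!/7 = (6)! = 720 rotationally distinct seatings.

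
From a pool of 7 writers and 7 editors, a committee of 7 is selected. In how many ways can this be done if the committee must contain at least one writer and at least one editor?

3430

Total 7-person selections from all 14: C(14,7) = 3432.
Selections missing a whole group: no writers → C(7,7) = 1; no editors → C(7,7) = 1.
Both groups omitted at once is impossible, so 3432 − 2 = 3430.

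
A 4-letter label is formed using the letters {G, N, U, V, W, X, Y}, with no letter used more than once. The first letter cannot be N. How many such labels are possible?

720

The first letter has 7−1 = 6 choices (anything except N).
The remaining 3 letters are filled from the other 6 symbols without repetition: 6 × 5 × 4 = 120.
Total: 6 × 120 = 720.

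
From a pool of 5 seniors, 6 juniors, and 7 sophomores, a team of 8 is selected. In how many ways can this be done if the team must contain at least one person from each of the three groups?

41811

Total 8-person selections from all 18: C(18,8) = 43758.
Selections missing a whole group: no seniors → C(13,8) = 1287; no juniors → C(12,8) = 495; no sophomores → C(11,8) = 165.
Add back selections omitting two groups (i.e. drawn from a single group): C(5,8) + C(6,8) + C(7,8) = 0.
By inclusion–exclusion: 43758 − 1947 + 0 = 41811.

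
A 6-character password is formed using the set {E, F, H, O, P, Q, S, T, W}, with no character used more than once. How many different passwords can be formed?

This is a permutation of 6 out of 9: P(9,6) = 9!/3!.
That product is 9 × 8 × 7 × 6 × 5 × 4 = 60480.

60480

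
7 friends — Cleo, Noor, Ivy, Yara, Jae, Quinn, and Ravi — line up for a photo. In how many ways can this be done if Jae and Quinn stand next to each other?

1440

Treat {Jae, Quinn} as a single unit. There are 6 units to order, and the pair itself can be ordered 2 ways.
That gives 2 × 6! = 2 × 720 = 1440.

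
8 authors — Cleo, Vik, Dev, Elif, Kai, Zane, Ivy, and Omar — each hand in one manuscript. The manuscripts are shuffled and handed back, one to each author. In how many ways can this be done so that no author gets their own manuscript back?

Count assignments avoiding every fixed point. For any j of the 8 authors fixed to their own manuscript, the other 8−j can be arranged in (8−j)! ways.
By inclusion–exclusion this is Σ_{j=0}^{8} (−1)^j C(8,j)·(8−j)!.
Computing: 40320 − 40320 + 20160 − 6720 + 1680 − 336 + 56 − 8 + 1 = 14833.

14833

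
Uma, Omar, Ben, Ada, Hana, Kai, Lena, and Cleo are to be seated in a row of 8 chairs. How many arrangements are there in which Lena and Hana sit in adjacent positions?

Treat {Lena, Hana} as a single unit. There are 7 units to order, and the pair itself can be ordered 2 ways.
So the count is 2·(7)! = 10080.

10080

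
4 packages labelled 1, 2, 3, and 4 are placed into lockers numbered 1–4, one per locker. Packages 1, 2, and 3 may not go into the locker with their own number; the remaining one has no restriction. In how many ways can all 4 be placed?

Let Aᵢ (for i ∈ {1, 2, 3}) be the placements that put package i in its forbidden locker. Any j of these fix j positions, leaving (4−j)! ways to fill the rest, and there are C(3,j) ways to pick which j.
By inclusion–exclusion, the number of valid placements is Σ_{j=0}^{3} (−1)^j C(3,j)·(4−j)!.
Computing: 24 − 18 + 6 − 1 = 11.

11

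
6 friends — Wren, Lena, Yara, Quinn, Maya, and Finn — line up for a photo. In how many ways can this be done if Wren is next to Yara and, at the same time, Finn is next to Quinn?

Treat {Wren,Yara} as one block (2 orders) and {Finn,Quinn} as another (2 orders).
That leaves 4 units to arrange: 2 × 2 × 4! = 4 × 24 = 96.

96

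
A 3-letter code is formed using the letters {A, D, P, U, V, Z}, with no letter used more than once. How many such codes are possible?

With no repetition, fill the 3 letters in order: 6 choices, then 5, down to 4.
That product is 6 × 5 × 4 = 120.

120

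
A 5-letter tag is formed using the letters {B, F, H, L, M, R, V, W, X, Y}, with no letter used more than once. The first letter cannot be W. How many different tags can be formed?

The first letter has 10−1 = 9 choices (anything except W).
The remaining 4 letters are filled from the other 9 symbols without repetition: 9 × 8 × 7 × 6 = 3024.
Total: 9 × 3024 = 27216.

27216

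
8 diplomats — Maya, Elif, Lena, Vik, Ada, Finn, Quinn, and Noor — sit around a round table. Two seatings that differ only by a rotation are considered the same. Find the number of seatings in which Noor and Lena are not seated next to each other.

3600

All circular seatings of 8 people number (7)! = 5040.
Those with Noor next to Lena: fuse the pair into one unit and seat 7 units around a circle — 2·(6)! = 1440.
Subtracting, 5040 − 1440 = 3600.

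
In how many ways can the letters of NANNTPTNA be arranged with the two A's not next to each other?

Total arrangements of NANNTPTNA: 9!/(4!·2!·2!) = 3780.
If the two A's are adjacent, glue them into one block, leaving 8 items to arrange: (8)!/(4!·2!) = 840 ways.
Hence 3780 − 840 = 2940.

2940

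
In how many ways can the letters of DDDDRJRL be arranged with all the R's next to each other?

Treat the 2 copies of R as a single block. The multiset to arrange is then {RR, D, D, D, D, J, L}, 7 items in all.
That gives (7)!/(4!) = 210 arrangements.

210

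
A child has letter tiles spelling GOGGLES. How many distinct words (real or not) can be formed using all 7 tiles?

GOGGLES has 7 letters with G appearing 3 times.
So there are 7! / (3!) = 840 distinguishable arrangements.

840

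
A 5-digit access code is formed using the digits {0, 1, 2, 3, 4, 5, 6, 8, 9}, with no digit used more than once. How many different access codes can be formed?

15120

With no repetition, fill the 5 digits in order: 9 choices, then 8, down to 5.
That product is 9 × 8 × 7 × 6 × 5 = 15120.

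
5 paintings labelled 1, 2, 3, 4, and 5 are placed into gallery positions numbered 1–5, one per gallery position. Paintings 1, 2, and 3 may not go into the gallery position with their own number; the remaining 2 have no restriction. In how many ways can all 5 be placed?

Let Aᵢ (for i ∈ {1, 2, 3}) be the placements that put painting i in its forbidden gallery position. Any j of these fix j positions, leaving (5−j)! ways to fill the rest, and there are C(3,j) ways to pick which j.
By inclusion–exclusion, the number of valid placements is Σ_{j=0}^{3} (−1)^j C(3,j)·(5−j)!.
Computing: 120 − 72 + 18 − 2 = 64.

64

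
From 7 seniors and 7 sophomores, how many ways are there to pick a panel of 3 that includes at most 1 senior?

Split by how many seniors are chosen (0 through 1).
Sum: C(7,0)·C(7,3) + C(7,1)·C(7,2) = 35 + 147 = 182.

182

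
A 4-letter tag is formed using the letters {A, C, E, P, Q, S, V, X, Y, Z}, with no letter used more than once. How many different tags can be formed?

5040

This is a permutation of 4 out of 10: P(10,4) = 10!/6!.
10 × 9 × 8 × 7 = 5040.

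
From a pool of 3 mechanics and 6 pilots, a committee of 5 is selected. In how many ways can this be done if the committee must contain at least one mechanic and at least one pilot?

120

Total 5-person selections from all 9: C(9,5) = 126.
Subtract selections that omit an entire group: no mechanics → C(6,5) = 6; no pilots → C(3,5) = 0.
Both groups omitted at once is impossible, so 126 − 6 = 120.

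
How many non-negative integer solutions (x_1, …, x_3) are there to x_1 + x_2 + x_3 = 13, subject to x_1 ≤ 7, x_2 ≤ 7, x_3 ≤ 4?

20

By stars and bars, unrestricted non-negative solutions to x_1+…+x_3 = 13 number C(13+2,2) = 105.
Subtract solutions that violate a single cap (substitute x_i' = x_i − (cap_i+1)): x_1 ≥ 8 gives C(7,2) = 21; x_2 ≥ 8 gives C(7,2) = 21; x_3 ≥ 5 gives C(10,2) = 45. Together 87.
Add back pairs where two caps are both exceeded: 0 + 1 + 1 = 2.
By inclusion–exclusion the count is 105 − 87 + 2 = 20.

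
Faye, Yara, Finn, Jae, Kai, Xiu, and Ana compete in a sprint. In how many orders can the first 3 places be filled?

This is an ordered selection of 3 from 7: P(7,3).
That gives 7 × 6 × 5 = 210.

210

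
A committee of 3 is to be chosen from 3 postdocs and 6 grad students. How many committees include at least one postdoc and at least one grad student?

63

Unrestricted: C(9,3) = 84 ways to pick any 3 of the 9.
Selections missing a whole group: no postdocs → C(6,3) = 20; no grad students → C(3,3) = 1.
Both groups omitted at once is impossible, so 84 − 21 = 63.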